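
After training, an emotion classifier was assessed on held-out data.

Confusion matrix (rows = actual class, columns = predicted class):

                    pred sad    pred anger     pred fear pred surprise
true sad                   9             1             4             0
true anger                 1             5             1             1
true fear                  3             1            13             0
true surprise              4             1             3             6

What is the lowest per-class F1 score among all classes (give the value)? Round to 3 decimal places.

Per-class F1 score (2·TP/(2·TP+FP+FN)):
  sad: TP=9, FP=1+3+4=8, FN=1+4+0=5 → 18/31 = 0.5806
  anger: TP=5, FP=1+1+1=3, FN=1+1+1=3 → 10/16 = 0.6250
  fear: TP=13, FP=4+1+3=8, FN=3+1+0=4 → 26/38 = 0.6842
  surprise: TP=6, FP=0+1+0=1, FN=4+1+3=8 → 12/21 = 0.5714
Lowest is class 'surprise' with F1 score = 0.571.

0.571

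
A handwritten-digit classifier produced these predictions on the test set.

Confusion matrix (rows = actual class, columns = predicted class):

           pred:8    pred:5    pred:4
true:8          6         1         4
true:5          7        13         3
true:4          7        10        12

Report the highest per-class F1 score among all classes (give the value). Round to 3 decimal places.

0.553

Per-class F1 score (2·TP/(2·TP+FP+FN)):
  8: TP=6, FP=7+7=14, FN=1+4=5 → 12/31 = 0.3871
  5: TP=13, FP=1+10=11, FN=7+3=10 → 26/47 = 0.5532
  4: TP=12, FP=4+3=7, FN=7+10=17 → 24/48 = 0.5000
Highest is class '5' with F1 score = 0.553.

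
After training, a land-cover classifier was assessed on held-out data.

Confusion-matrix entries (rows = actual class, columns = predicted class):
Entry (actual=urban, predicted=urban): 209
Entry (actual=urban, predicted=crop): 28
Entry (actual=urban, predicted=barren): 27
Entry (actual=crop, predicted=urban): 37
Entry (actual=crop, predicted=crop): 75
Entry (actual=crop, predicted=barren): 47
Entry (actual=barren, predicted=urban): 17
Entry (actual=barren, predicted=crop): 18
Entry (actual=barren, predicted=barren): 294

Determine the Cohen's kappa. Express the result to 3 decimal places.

Observed agreement pₒ = trace/N = 578/752 = 0.7686
Expected agreement pₑ = Σ (rowᵢ·colᵢ)/N² = (264·263 + 159·121 + 329·368)/752² = 0.3709
κ = (pₒ − pₑ)/(1 − pₑ) = (0.7686 − 0.3709)/(1 − 0.3709) = 0.632

0.632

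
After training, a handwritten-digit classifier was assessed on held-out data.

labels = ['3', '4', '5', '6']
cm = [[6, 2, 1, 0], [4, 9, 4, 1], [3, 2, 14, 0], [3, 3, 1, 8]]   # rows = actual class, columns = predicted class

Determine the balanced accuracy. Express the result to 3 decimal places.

0.609

Balanced accuracy = mean of per-class recall.
  3: recall = 6/9 = 0.6667
  4: recall = 9/18 = 0.5000
  5: recall = 14/19 = 0.7368
  6: recall = 8/15 = 0.5333
Mean = (0.6667 + 0.5000 + 0.7368 + 0.5333) / 4 = 0.609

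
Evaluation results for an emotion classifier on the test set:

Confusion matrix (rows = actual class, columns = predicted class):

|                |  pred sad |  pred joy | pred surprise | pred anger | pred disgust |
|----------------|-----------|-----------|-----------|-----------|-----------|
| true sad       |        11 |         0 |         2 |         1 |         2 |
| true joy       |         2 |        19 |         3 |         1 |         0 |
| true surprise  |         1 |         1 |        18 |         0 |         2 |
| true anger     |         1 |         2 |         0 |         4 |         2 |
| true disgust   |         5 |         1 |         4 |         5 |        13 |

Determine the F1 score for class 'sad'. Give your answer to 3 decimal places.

Take TP from the diagonal, FP from the rest of the 'sad' prediction marginal, FN from the rest of the 'sad' actual marginal.
F1 score = 2·TP/(2·TP+FP+FN).
sad: TP=11, FP=2+1+1+5=9, FN=0+2+1+2=5 → 22/36 = 0.6111

0.611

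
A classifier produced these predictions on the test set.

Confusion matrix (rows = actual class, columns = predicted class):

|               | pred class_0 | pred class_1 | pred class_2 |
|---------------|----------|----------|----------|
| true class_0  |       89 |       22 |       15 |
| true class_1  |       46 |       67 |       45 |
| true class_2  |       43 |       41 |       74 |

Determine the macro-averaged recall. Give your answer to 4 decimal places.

0.5329

Per-class recall (TP/(TP+FN)):
  class_0: TP=89, FN=22+15=37 → 89/126 = 0.70635
  class_1: TP=67, FN=46+45=91 → 67/158 = 0.42405
  class_2: TP=74, FN=43+41=84 → 74/158 = 0.46835
Macro-recall = mean = (0.70635 + 0.42405 + 0.46835) / 3 = 0.5329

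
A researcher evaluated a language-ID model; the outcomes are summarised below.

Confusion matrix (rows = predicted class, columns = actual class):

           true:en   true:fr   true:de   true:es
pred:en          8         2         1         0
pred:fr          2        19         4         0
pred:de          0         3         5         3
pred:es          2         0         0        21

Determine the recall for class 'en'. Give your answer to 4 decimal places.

Take TP from the diagonal, FP from the rest of the 'en' prediction marginal, FN from the rest of the 'en' actual marginal.
recall = TP/(TP+FN).
en: TP=8, FN=2+0+2=4 → 8/12 = 0.66667

0.6667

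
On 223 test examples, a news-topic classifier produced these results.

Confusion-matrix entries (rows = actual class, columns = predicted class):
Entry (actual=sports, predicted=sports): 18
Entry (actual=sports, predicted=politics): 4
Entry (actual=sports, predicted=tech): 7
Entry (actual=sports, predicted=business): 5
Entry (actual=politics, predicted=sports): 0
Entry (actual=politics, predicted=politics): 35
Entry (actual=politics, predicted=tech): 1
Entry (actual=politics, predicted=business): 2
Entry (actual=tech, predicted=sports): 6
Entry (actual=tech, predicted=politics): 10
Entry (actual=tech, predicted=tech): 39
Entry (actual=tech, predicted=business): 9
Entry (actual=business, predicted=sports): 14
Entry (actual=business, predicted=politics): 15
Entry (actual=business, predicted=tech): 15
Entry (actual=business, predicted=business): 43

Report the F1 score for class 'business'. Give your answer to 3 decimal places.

One-vs-rest for 'business': TP = diagonal; FP = other classes predicted 'business'; FN = 'business' predicted as other.
F1 score = 2·TP/(2·TP+FP+FN).
business: TP=43, FP=5+2+9=16, FN=14+15+15=44 → 86/146 = 0.5890

0.589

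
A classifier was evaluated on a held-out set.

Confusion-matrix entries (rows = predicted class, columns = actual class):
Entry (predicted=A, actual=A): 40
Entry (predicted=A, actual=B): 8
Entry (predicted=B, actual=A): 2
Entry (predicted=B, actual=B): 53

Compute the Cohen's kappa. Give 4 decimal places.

0.8034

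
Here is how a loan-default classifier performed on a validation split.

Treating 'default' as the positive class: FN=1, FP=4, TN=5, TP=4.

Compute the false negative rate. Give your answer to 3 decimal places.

0.200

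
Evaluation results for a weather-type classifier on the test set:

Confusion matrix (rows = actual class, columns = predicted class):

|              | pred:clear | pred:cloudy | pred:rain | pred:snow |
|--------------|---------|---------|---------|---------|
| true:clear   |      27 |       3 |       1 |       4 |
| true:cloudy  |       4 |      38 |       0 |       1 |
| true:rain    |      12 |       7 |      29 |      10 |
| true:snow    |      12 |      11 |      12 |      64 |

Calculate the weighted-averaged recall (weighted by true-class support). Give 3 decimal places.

Per-class recall (TP/(TP+FN)):
  clear: TP=27, FN=3+1+4=8 → 27/35 = 0.7714
  cloudy: TP=38, FN=4+0+1=5 → 38/43 = 0.8837
  rain: TP=29, FN=12+7+10=29 → 29/58 = 0.5000
  snow: TP=64, FN=12+11+12=35 → 64/99 = 0.6465
Weighted-recall = Σ (supportᵢ/N)·recallᵢ with N=235: (35/235)·0.7714 + (43/235)·0.8837 + (58/235)·0.5000 + (99/235)·0.6465 = 0.672

0.672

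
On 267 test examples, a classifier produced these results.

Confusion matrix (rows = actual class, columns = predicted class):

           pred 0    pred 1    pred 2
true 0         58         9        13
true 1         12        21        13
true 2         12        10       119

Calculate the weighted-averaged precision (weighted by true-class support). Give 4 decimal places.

Per-class precision (TP/(TP+FP)):
  0: TP=58, FP=12+12=24 → 58/82 = 0.70732
  1: TP=21, FP=9+10=19 → 21/40 = 0.52500
  2: TP=119, FP=13+13=26 → 119/145 = 0.82069
Weighted-precision = Σ (supportᵢ/N)·precisionᵢ with N=267: (80/267)·0.70732 + (46/267)·0.52500 + (141/267)·0.82069 = 0.7358

0.7358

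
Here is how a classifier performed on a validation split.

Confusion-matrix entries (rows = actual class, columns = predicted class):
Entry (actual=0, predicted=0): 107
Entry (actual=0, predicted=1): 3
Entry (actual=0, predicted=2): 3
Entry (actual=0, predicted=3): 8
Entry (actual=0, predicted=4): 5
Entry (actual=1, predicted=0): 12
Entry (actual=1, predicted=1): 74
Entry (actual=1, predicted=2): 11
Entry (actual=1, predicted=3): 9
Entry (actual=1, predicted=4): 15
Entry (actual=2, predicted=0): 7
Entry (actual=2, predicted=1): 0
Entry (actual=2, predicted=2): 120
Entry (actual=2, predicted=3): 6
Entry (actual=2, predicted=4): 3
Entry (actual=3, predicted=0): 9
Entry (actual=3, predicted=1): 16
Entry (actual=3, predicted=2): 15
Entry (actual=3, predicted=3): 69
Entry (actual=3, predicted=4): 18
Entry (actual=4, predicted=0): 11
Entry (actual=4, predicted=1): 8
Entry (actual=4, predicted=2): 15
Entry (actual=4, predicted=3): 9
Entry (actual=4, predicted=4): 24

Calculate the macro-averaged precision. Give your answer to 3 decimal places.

0.650

Per-class precision (TP/(TP+FP)):
  0: TP=107, FP=12+7+9+11=39 → 107/146 = 0.7329
  1: TP=74, FP=3+0+16+8=27 → 74/101 = 0.7327
  2: TP=120, FP=3+11+15+15=44 → 120/164 = 0.7317
  3: TP=69, FP=8+9+6+9=32 → 69/101 = 0.6832
  4: TP=24, FP=5+15+3+18=41 → 24/65 = 0.3692
Macro-precision = mean = (0.7329 + 0.7327 + 0.7317 + 0.6832 + 0.3692) / 5 = 0.650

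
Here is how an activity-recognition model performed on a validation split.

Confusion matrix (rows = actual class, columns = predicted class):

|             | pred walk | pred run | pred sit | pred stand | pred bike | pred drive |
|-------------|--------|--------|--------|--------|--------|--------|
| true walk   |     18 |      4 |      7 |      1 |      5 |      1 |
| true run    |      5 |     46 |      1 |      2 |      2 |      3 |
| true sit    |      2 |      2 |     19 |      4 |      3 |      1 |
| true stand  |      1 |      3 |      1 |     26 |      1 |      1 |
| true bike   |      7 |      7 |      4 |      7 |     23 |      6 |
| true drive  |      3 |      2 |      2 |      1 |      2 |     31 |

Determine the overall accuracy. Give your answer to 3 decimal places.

Accuracy = trace / total = (18+46+19+26+23+31=163) / 254 = 163/254 = 0.642

0.642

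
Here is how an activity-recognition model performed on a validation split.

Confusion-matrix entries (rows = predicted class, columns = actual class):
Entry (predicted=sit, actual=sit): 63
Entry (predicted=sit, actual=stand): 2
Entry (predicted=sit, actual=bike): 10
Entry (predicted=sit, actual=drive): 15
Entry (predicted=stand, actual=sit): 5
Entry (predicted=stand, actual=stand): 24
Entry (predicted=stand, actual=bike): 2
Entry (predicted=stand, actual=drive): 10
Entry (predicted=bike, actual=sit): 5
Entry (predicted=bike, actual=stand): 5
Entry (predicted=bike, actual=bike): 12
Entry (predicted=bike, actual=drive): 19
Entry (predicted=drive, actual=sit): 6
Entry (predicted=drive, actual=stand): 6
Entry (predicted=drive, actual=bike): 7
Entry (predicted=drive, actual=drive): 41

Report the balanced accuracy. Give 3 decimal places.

0.579

Balanced accuracy = mean of per-class recall.
  sit: recall = 63/79 = 0.7975
  stand: recall = 24/37 = 0.6486
  bike: recall = 12/31 = 0.3871
  drive: recall = 41/85 = 0.4824
Mean = (0.7975 + 0.6486 + 0.3871 + 0.4824) / 4 = 0.579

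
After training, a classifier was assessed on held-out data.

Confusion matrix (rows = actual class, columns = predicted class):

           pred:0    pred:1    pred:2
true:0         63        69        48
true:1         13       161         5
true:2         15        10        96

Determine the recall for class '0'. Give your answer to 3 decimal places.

0.350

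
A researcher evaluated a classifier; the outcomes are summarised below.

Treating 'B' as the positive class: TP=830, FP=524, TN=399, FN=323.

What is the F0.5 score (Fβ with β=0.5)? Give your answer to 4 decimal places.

0.6318

Fβ = (1+β²)·TP / ((1+β²)·TP + β²·FN + FP), with β²=1/4
= 1.25·830 / (1.25·830 + 0.25·323 + 524) = 0.6318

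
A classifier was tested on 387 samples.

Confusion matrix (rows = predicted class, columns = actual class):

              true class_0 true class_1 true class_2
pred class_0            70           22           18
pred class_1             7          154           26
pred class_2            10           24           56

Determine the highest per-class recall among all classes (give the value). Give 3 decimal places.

Per-class recall (TP/(TP+FN)):
  class_0: TP=70, FN=7+10=17 → 70/87 = 0.8046
  class_1: TP=154, FN=22+24=46 → 154/200 = 0.7700
  class_2: TP=56, FN=18+26=44 → 56/100 = 0.5600
Highest is class 'class_0' with recall = 0.805.

0.805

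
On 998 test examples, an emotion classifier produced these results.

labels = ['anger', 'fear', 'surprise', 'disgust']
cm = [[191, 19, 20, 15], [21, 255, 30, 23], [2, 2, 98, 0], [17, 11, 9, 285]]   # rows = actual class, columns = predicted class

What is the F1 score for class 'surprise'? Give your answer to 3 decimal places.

F1 score = 2·TP/(2·TP+FP+FN).
surprise: TP=98, FP=20+30+9=59, FN=2+2+0=4 → 196/259 = 0.7568

0.757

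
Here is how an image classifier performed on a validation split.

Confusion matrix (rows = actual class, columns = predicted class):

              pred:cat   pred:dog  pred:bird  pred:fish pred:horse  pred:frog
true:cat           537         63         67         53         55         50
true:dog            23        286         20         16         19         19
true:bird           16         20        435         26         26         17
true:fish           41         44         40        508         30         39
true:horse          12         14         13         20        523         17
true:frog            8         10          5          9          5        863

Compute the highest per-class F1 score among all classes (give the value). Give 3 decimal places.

0.906

Per-class F1 score (2·TP/(2·TP+FP+FN)):
  cat: TP=537, FP=23+16+41+12+8=100, FN=63+67+53+55+50=288 → 1074/1462 = 0.7346
  dog: TP=286, FP=63+20+44+14+10=151, FN=23+20+16+19+19=97 → 572/820 = 0.6976
  bird: TP=435, FP=67+20+40+13+5=145, FN=16+20+26+26+17=105 → 870/1120 = 0.7768
  fish: TP=508, FP=53+16+26+20+9=124, FN=41+44+40+30+39=194 → 1016/1334 = 0.7616
  horse: TP=523, FP=55+19+26+30+5=135, FN=12+14+13+20+17=76 → 1046/1257 = 0.8321
  frog: TP=863, FP=50+19+17+39+17=142, FN=8+10+5+9+5=37 → 1726/1905 = 0.9060
Highest is class 'frog' with F1 score = 0.906.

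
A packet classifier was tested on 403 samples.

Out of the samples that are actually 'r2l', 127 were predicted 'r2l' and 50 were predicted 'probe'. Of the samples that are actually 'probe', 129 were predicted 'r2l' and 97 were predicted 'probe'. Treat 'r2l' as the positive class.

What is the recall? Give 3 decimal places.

0.718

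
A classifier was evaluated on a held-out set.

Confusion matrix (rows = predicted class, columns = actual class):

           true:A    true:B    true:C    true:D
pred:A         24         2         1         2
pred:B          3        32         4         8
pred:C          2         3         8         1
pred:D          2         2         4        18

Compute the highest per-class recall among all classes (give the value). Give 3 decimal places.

Per-class recall (TP/(TP+FN)):
  A: TP=24, FN=3+2+2=7 → 24/31 = 0.7742
  B: TP=32, FN=2+3+2=7 → 32/39 = 0.8205
  C: TP=8, FN=1+4+4=9 → 8/17 = 0.4706
  D: TP=18, FN=2+8+1=11 → 18/29 = 0.6207
Highest is class 'B' with recall = 0.821.

0.821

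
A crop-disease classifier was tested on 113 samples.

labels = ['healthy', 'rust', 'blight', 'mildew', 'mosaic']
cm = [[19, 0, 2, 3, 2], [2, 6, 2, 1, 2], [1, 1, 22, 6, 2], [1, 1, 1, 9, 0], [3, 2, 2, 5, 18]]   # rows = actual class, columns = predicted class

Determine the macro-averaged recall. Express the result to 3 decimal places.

0.646

Per-class recall (TP/(TP+FN)):
  healthy: TP=19, FN=0+2+3+2=7 → 19/26 = 0.7308
  rust: TP=6, FN=2+2+1+2=7 → 6/13 = 0.4615
  blight: TP=22, FN=1+1+6+2=10 → 22/32 = 0.6875
  mildew: TP=9, FN=1+1+1+0=3 → 9/12 = 0.7500
  mosaic: TP=18, FN=3+2+2+5=12 → 18/30 = 0.6000
Macro-recall = mean = (0.7308 + 0.4615 + 0.6875 + 0.7500 + 0.6000) / 5 = 0.646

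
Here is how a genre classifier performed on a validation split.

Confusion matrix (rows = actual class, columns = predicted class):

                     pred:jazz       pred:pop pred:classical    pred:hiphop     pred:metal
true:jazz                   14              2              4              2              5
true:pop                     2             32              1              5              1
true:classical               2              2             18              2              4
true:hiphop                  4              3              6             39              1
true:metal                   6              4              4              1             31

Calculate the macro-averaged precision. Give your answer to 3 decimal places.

Per-class precision (TP/(TP+FP)):
  jazz: TP=14, FP=2+2+4+6=14 → 14/28 = 0.5000
  pop: TP=32, FP=2+2+3+4=11 → 32/43 = 0.7442
  classical: TP=18, FP=4+1+6+4=15 → 18/33 = 0.5455
  hiphop: TP=39, FP=2+5+2+1=10 → 39/49 = 0.7959
  metal: TP=31, FP=5+1+4+1=11 → 31/42 = 0.7381
Macro-precision = mean = (0.5000 + 0.7442 + 0.5455 + 0.7959 + 0.7381) / 5 = 0.665

0.665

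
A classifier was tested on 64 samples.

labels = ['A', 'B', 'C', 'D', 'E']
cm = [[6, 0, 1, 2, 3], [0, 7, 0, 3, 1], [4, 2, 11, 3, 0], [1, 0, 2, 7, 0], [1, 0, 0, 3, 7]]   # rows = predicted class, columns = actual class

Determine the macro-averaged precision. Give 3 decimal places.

0.605

Per-class precision (TP/(TP+FP)):
  A: TP=6, FP=0+1+2+3=6 → 6/12 = 0.5000
  B: TP=7, FP=0+0+3+1=4 → 7/11 = 0.6364
  C: TP=11, FP=4+2+3+0=9 → 11/20 = 0.5500
  D: TP=7, FP=1+0+2+0=3 → 7/10 = 0.7000
  E: TP=7, FP=1+0+0+3=4 → 7/11 = 0.6364
Macro-precision = mean = (0.5000 + 0.6364 + 0.5500 + 0.7000 + 0.6364) / 5 = 0.605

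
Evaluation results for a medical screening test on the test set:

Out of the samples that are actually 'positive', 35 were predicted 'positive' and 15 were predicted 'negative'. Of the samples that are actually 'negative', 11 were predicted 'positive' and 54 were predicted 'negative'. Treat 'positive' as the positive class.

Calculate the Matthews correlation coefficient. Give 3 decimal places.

MCC = (TP·TN − FP·FN) / √((TP+FP)(TP+FN)(TN+FP)(TN+FN))
Numerator = 35·54 − 11·15 = 1725
Denominator = √(46·50·65·69) = √10315500 = 3211.7752
MCC = 1725 / 3211.7752 = 0.537

0.537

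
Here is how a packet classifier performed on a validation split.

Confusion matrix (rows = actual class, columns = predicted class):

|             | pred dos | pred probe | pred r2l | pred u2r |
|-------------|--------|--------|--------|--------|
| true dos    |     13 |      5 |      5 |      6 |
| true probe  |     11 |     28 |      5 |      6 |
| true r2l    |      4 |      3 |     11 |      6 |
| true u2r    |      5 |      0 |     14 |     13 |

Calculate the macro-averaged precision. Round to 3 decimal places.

Per-class precision (TP/(TP+FP)):
  dos: TP=13, FP=11+4+5=20 → 13/33 = 0.3939
  probe: TP=28, FP=5+3+0=8 → 28/36 = 0.7778
  r2l: TP=11, FP=5+5+14=24 → 11/35 = 0.3143
  u2r: TP=13, FP=6+6+6=18 → 13/31 = 0.4194
Macro-precision = mean = (0.3939 + 0.7778 + 0.3143 + 0.4194) / 4 = 0.476

0.476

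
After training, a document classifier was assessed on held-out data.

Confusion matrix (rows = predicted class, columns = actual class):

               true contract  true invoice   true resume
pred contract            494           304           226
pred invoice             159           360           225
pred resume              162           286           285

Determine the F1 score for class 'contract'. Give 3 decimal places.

0.537

F1 score = 2·TP/(2·TP+FP+FN).
contract: TP=494, FP=304+226=530, FN=159+162=321 → 988/1839 = 0.5372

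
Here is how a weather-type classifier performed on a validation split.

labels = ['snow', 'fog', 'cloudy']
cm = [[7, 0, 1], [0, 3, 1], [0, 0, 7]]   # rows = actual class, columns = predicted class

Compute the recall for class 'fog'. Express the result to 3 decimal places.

0.750

Treat 'fog' as positive and all other classes as negative.
recall = TP/(TP+FN).
fog: TP=3, FN=0+1=1 → 3/4 = 0.7500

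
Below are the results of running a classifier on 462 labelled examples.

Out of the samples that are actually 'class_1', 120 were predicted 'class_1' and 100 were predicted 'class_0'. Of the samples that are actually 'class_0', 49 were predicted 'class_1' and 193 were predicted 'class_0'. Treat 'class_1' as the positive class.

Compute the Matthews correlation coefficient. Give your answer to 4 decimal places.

0.3556

MCC = (TP·TN − FP·FN) / √((TP+FP)(TP+FN)(TN+FP)(TN+FN))
Numerator = 120·193 − 49·100 = 18260
Denominator = √(169·220·242·293) = √2636285080 = 51344.7668
MCC = 18260 / 51344.7668 = 0.3556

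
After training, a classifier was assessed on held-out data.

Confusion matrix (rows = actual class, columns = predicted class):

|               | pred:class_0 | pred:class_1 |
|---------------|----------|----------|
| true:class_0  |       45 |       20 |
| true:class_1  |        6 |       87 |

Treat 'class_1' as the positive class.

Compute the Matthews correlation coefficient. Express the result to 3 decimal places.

MCC = (TP·TN − FP·FN) / √((TP+FP)(TP+FN)(TN+FP)(TN+FN))
Numerator = 87·45 − 20·6 = 3795
Denominator = √(107·93·65·51) = √32987565 = 5743.4802
MCC = 3795 / 5743.4802 = 0.661

0.661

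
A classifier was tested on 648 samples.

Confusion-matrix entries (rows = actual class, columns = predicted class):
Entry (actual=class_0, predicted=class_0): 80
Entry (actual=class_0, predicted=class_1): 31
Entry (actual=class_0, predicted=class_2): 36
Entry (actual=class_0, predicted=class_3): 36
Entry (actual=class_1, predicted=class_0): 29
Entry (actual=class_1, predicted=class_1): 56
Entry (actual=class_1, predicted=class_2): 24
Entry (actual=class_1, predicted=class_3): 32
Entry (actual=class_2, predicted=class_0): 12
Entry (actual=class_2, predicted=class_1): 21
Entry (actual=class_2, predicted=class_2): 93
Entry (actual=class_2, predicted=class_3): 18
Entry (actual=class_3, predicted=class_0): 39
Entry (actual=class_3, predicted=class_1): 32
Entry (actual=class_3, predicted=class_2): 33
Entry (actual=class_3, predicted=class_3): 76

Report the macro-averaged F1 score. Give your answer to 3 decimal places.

0.468

Per-class F1 score (2·TP/(2·TP+FP+FN)):
  class_0: TP=80, FP=29+12+39=80, FN=31+36+36=103 → 160/343 = 0.4665
  class_1: TP=56, FP=31+21+32=84, FN=29+24+32=85 → 112/281 = 0.3986
  class_2: TP=93, FP=36+24+33=93, FN=12+21+18=51 → 186/330 = 0.5636
  class_3: TP=76, FP=36+32+18=86, FN=39+32+33=104 → 152/342 = 0.4444
Macro-F1 score = mean = (0.4665 + 0.3986 + 0.5636 + 0.4444) / 4 = 0.468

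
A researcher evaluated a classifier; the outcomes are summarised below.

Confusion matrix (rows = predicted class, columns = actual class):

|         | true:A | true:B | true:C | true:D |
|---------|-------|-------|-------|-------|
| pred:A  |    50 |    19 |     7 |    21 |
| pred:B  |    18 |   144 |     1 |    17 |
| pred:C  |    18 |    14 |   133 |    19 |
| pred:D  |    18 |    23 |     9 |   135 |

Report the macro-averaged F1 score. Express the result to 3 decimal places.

Per-class F1 score (2·TP/(2·TP+FP+FN)):
  A: TP=50, FP=19+7+21=47, FN=18+18+18=54 → 100/201 = 0.4975
  B: TP=144, FP=18+1+17=36, FN=19+14+23=56 → 288/380 = 0.7579
  C: TP=133, FP=18+14+19=51, FN=7+1+9=17 → 266/334 = 0.7964
  D: TP=135, FP=18+23+9=50, FN=21+17+19=57 → 270/377 = 0.7162
Macro-F1 score = mean = (0.4975 + 0.7579 + 0.7964 + 0.7162) / 4 = 0.692

0.692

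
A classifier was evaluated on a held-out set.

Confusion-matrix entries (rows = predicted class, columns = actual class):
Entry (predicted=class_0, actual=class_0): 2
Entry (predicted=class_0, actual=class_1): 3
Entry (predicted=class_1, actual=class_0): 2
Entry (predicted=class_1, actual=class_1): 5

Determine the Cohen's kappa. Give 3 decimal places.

0.118

Observed agreement pₒ = trace/N = 7/12 = 0.5833
Expected agreement pₑ = Σ (rowᵢ·colᵢ)/N² = (4·5 + 8·7)/12² = 0.5278
κ = (pₒ − pₑ)/(1 − pₑ) = (0.5833 − 0.5278)/(1 − 0.5278) = 0.118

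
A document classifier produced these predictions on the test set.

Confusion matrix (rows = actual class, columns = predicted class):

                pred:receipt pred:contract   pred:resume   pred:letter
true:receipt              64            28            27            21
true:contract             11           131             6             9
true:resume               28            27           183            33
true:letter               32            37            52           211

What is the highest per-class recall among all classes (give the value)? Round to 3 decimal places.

Per-class recall (TP/(TP+FN)):
  receipt: TP=64, FN=28+27+21=76 → 64/140 = 0.4571
  contract: TP=131, FN=11+6+9=26 → 131/157 = 0.8344
  resume: TP=183, FN=28+27+33=88 → 183/271 = 0.6753
  letter: TP=211, FN=32+37+52=121 → 211/332 = 0.6355
Highest is class 'contract' with recall = 0.834.

0.834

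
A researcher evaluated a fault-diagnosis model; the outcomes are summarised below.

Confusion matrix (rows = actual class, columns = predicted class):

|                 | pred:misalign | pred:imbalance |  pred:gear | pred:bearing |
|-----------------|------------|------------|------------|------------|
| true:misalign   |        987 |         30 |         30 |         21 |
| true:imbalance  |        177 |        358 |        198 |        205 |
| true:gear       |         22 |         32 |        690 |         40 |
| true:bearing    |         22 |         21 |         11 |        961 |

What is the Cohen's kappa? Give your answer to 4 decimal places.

0.7150

Observed agreement pₒ = trace/N = 2996/3805 = 0.78739
Expected agreement pₑ = Σ (rowᵢ·colᵢ)/N² = (1068·1208 + 938·441 + 784·929 + 1015·1227)/3805² = 0.25401
κ = (pₒ − pₑ)/(1 − pₑ) = (0.78739 − 0.25401)/(1 − 0.25401) = 0.7150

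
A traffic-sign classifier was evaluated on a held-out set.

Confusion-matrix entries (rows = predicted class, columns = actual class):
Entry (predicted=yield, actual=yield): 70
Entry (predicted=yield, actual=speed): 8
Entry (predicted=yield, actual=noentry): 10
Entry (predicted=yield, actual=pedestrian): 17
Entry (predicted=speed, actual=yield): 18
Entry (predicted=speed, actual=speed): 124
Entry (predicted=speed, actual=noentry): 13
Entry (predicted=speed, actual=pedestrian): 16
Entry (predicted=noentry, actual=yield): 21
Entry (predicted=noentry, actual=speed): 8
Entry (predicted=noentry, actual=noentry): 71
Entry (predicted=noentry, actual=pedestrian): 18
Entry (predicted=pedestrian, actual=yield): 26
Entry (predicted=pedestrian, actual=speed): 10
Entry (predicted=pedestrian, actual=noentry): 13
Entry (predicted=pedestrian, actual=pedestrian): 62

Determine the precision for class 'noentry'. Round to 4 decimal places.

0.6017

precision = TP/(TP+FP).
noentry: TP=71, FP=21+8+18=47 → 71/118 = 0.60169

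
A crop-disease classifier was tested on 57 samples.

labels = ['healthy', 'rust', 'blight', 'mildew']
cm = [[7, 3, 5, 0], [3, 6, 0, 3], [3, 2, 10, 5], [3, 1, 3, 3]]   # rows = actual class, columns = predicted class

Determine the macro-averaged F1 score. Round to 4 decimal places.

Per-class F1 score (2·TP/(2·TP+FP+FN)):
  healthy: TP=7, FP=3+3+3=9, FN=3+5+0=8 → 14/31 = 0.45161
  rust: TP=6, FP=3+2+1=6, FN=3+0+3=6 → 12/24 = 0.50000
  blight: TP=10, FP=5+0+3=8, FN=3+2+5=10 → 20/38 = 0.52632
  mildew: TP=3, FP=0+3+5=8, FN=3+1+3=7 → 6/21 = 0.28571
Macro-F1 score = mean = (0.45161 + 0.50000 + 0.52632 + 0.28571) / 4 = 0.4409

0.4409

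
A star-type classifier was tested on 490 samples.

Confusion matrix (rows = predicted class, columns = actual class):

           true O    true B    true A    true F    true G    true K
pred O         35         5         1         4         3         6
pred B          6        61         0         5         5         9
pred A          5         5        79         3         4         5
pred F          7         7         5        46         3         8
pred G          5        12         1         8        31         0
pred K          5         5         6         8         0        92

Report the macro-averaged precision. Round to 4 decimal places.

0.6803

Per-class precision (TP/(TP+FP)):
  O: TP=35, FP=5+1+4+3+6=19 → 35/54 = 0.64815
  B: TP=61, FP=6+0+5+5+9=25 → 61/86 = 0.70930
  A: TP=79, FP=5+5+3+4+5=22 → 79/101 = 0.78218
  F: TP=46, FP=7+7+5+3+8=30 → 46/76 = 0.60526
  G: TP=31, FP=5+12+1+8+0=26 → 31/57 = 0.54386
  K: TP=92, FP=5+5+6+8+0=24 → 92/116 = 0.79310
Macro-precision = mean = (0.64815 + 0.70930 + 0.78218 + 0.60526 + 0.54386 + 0.79310) / 6 = 0.6803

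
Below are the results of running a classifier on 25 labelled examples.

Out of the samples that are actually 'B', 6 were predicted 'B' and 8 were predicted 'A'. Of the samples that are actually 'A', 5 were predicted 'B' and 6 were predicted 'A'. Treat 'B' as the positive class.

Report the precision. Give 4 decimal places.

0.5455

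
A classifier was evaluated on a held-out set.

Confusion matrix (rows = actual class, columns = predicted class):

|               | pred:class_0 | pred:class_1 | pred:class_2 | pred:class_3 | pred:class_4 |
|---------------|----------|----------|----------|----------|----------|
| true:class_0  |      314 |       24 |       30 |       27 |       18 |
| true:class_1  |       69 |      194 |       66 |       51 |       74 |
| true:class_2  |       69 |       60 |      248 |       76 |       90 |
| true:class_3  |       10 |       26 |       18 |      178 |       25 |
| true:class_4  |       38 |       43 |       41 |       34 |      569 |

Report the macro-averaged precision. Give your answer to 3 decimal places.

0.604

Per-class precision (TP/(TP+FP)):
  class_0: TP=314, FP=69+69+10+38=186 → 314/500 = 0.6280
  class_1: TP=194, FP=24+60+26+43=153 → 194/347 = 0.5591
  class_2: TP=248, FP=30+66+18+41=155 → 248/403 = 0.6154
  class_3: TP=178, FP=27+51+76+34=188 → 178/366 = 0.4863
  class_4: TP=569, FP=18+74+90+25=207 → 569/776 = 0.7332
Macro-precision = mean = (0.6280 + 0.5591 + 0.6154 + 0.4863 + 0.7332) / 5 = 0.604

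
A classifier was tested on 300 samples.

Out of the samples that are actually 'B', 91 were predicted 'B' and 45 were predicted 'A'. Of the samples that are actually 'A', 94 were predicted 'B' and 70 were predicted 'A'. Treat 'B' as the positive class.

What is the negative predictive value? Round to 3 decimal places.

0.609

NPV = TN/(TN+FN) = 70/(70+45) = 0.609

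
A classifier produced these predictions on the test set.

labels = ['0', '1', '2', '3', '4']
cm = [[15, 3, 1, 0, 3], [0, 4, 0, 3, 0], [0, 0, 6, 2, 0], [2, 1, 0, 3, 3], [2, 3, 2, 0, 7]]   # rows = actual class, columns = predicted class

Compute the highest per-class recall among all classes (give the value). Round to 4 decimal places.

Per-class recall (TP/(TP+FN)):
  0: TP=15, FN=3+1+0+3=7 → 15/22 = 0.68182
  1: TP=4, FN=0+0+3+0=3 → 4/7 = 0.57143
  2: TP=6, FN=0+0+2+0=2 → 6/8 = 0.75000
  3: TP=3, FN=2+1+0+3=6 → 3/9 = 0.33333
  4: TP=7, FN=2+3+2+0=7 → 7/14 = 0.50000
Highest is class '2' with recall = 0.7500.

0.7500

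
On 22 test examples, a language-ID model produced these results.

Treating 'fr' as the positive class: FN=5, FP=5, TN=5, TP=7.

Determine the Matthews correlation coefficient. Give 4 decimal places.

0.0833

MCC = (TP·TN − FP·FN) / √((TP+FP)(TP+FN)(TN+FP)(TN+FN))
Numerator = 7·5 − 5·5 = 10
Denominator = √(12·12·10·10) = √14400 = 120.0000
MCC = 10 / 120.0000 = 0.0833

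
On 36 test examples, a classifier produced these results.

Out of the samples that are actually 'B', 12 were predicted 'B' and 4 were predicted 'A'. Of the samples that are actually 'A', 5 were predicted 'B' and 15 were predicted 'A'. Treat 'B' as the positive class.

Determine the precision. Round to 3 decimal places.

0.706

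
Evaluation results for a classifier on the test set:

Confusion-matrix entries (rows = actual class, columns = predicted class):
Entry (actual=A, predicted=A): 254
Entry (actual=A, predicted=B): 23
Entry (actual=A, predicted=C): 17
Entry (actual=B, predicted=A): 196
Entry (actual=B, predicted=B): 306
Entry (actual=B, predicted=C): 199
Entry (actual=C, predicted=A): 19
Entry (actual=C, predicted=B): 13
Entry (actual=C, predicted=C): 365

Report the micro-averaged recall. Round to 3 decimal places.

0.665

Micro-averaging pools counts across classes: ΣTP=925, ΣFP=467, ΣFN=467.
Micro-recall = TP/(TP+FN) on pooled counts = 0.665 (equals overall accuracy in single-label multiclass).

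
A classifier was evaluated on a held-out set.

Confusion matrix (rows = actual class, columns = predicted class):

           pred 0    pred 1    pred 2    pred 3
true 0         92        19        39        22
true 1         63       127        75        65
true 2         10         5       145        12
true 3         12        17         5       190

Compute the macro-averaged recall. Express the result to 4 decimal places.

0.6527

Per-class recall (TP/(TP+FN)):
  0: TP=92, FN=19+39+22=80 → 92/172 = 0.53488
  1: TP=127, FN=63+75+65=203 → 127/330 = 0.38485
  2: TP=145, FN=10+5+12=27 → 145/172 = 0.84302
  3: TP=190, FN=12+17+5=34 → 190/224 = 0.84821
Macro-recall = mean = (0.53488 + 0.38485 + 0.84302 + 0.84821) / 4 = 0.6527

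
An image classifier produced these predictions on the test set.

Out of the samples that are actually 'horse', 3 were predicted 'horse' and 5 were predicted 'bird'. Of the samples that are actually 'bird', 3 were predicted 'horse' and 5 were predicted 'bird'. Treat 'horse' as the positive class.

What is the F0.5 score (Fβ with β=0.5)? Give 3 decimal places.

0.469

Fβ = (1+β²)·TP / ((1+β²)·TP + β²·FN + FP), with β²=1/4
= 1.25·3 / (1.25·3 + 0.25·5 + 3) = 0.469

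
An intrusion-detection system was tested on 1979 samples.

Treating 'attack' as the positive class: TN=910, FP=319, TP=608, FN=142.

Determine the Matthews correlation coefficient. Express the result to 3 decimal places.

0.536

MCC = (TP·TN − FP·FN) / √((TP+FP)(TP+FN)(TN+FP)(TN+FN))
Numerator = 608·910 − 319·142 = 507982
Denominator = √(927·750·1229·1052) = √898894287000 = 948100.3570
MCC = 507982 / 948100.3570 = 0.536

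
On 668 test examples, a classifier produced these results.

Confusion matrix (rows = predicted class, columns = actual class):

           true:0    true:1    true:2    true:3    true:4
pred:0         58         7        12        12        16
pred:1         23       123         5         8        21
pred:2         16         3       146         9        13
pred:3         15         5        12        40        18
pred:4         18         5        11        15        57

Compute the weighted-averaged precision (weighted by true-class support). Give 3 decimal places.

0.628

Per-class precision (TP/(TP+FP)):
  0: TP=58, FP=7+12+12+16=47 → 58/105 = 0.5524
  1: TP=123, FP=23+5+8+21=57 → 123/180 = 0.6833
  2: TP=146, FP=16+3+9+13=41 → 146/187 = 0.7807
  3: TP=40, FP=15+5+12+18=50 → 40/90 = 0.4444
  4: TP=57, FP=18+5+11+15=49 → 57/106 = 0.5377
Weighted-precision = Σ (supportᵢ/N)·precisionᵢ with N=668: (130/668)·0.5524 + (143/668)·0.6833 + (186/668)·0.7807 + (84/668)·0.4444 + (125/668)·0.5377 = 0.628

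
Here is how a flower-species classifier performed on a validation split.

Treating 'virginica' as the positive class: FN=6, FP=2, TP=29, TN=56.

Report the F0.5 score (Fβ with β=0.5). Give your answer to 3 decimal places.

Fβ = (1+β²)·TP / ((1+β²)·TP + β²·FN + FP), with β²=1/4
= 1.25·29 / (1.25·29 + 0.25·6 + 2) = 0.912

0.912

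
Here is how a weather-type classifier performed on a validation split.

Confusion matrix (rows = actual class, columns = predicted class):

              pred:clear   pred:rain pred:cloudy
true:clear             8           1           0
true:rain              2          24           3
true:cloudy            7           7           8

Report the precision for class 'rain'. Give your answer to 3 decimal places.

0.750

Treat 'rain' as positive and all other classes as negative.
precision = TP/(TP+FP).
rain: TP=24, FP=1+7=8 → 24/32 = 0.7500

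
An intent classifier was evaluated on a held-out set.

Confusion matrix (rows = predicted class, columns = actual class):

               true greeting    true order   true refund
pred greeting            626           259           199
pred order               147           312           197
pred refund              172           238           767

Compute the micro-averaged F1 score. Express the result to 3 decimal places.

0.585

Micro-averaging pools counts across classes: ΣTP=1705, ΣFP=1212, ΣFN=1212.
Micro-F1 score = 2·TP/(2·TP+FP+FN) on pooled counts = 0.585 (equals overall accuracy in single-label multiclass).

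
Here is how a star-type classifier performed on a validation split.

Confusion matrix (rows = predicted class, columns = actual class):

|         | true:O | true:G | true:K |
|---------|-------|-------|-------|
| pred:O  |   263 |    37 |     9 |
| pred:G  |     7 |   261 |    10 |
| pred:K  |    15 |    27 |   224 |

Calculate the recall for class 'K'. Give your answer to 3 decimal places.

recall = TP/(TP+FN).
K: TP=224, FN=9+10=19 → 224/243 = 0.9218

0.922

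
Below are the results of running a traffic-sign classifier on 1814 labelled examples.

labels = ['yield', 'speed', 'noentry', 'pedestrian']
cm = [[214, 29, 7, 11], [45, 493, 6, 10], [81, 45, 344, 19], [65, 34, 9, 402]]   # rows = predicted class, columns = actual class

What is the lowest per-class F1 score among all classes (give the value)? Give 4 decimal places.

0.6426

Per-class F1 score (2·TP/(2·TP+FP+FN)):
  yield: TP=214, FP=29+7+11=47, FN=45+81+65=191 → 428/666 = 0.64264
  speed: TP=493, FP=45+6+10=61, FN=29+45+34=108 → 986/1155 = 0.85368
  noentry: TP=344, FP=81+45+19=145, FN=7+6+9=22 → 688/855 = 0.80468
  pedestrian: TP=402, FP=65+34+9=108, FN=11+10+19=40 → 804/952 = 0.84454
Lowest is class 'yield' with F1 score = 0.6426.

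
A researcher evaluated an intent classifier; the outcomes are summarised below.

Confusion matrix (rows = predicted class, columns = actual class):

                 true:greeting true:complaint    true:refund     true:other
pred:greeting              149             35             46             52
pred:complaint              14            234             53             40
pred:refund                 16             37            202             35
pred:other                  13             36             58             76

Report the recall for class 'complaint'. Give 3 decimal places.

One-vs-rest for 'complaint': TP = diagonal; FP = other classes predicted 'complaint'; FN = 'complaint' predicted as other.
recall = TP/(TP+FN).
complaint: TP=234, FN=35+37+36=108 → 234/342 = 0.6842

0.684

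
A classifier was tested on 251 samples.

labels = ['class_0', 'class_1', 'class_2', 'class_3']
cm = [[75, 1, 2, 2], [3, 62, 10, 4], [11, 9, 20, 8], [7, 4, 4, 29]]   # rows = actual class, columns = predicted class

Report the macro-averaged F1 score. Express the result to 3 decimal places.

0.699

Per-class F1 score (2·TP/(2·TP+FP+FN)):
  class_0: TP=75, FP=3+11+7=21, FN=1+2+2=5 → 150/176 = 0.8523
  class_1: TP=62, FP=1+9+4=14, FN=3+10+4=17 → 124/155 = 0.8000
  class_2: TP=20, FP=2+10+4=16, FN=11+9+8=28 → 40/84 = 0.4762
  class_3: TP=29, FP=2+4+8=14, FN=7+4+4=15 → 58/87 = 0.6667
Macro-F1 score = mean = (0.8523 + 0.8000 + 0.4762 + 0.6667) / 4 = 0.699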